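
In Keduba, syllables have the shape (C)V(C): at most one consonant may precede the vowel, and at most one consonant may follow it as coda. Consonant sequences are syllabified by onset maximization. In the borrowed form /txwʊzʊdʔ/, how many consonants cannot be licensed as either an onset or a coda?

3

The consonants /t/, /x/, /ʔ/ cannot be parsed into a legal (C)V(C) syllable (at most one coda consonant is licensed; onsets are limited to one consonant).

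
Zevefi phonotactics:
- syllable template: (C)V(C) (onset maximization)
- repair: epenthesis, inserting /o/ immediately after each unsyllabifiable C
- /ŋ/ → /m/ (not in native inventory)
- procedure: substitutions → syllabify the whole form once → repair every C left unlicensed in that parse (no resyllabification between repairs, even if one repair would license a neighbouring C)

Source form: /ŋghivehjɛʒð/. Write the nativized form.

mogohivehjɛʒðo

Substitution: /ŋ/ → /m/, giving /mghivehjɛʒð/.
The consonants /m/, /g/, /ð/ cannot be parsed into a legal (C)V(C) syllable (at most one coda consonant is licensed; onsets are limited to one consonant).
Epenthesis after each stranded consonant: /m/ → /mo/, /g/ → /go/, /ð/ → /ðo/.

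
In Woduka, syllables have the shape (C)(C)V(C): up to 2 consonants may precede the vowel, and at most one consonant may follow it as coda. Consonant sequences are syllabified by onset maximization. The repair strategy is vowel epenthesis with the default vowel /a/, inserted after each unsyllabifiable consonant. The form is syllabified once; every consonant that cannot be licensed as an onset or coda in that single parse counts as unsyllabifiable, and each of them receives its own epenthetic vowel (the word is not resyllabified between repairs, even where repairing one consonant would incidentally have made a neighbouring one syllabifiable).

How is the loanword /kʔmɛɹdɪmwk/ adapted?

Under (C)(C)V(C), the unsyllabifiable consonants are /k/, /w/, /k/ (at most one coda consonant is licensed; onsets may contain at most 2 consonants).
Epenthesis after each stranded consonant: /k/ → /ka/, /w/ → /wa/, /k/ → /ka/.

kaʔmɛɹdɪmwaka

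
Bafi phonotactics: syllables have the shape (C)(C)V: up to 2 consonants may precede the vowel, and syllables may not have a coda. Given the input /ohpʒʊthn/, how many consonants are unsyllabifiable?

4

The consonants /h/, /t/, /h/, /n/ cannot be parsed into a legal (C)(C)V syllable (no codas are permitted; onsets may contain at most 2 consonants).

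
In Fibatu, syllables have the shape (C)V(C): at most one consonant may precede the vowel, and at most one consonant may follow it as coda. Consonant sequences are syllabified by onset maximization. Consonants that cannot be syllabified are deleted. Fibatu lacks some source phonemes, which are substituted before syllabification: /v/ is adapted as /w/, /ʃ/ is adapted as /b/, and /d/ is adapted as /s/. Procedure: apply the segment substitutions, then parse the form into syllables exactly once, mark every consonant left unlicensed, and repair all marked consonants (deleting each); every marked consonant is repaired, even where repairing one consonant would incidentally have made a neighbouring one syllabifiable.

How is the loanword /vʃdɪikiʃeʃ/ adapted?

sɪikibeb

Substitution: /v/ → /w/, /ʃ/ → /b/, /d/ → /s/, giving /wbsɪikibeb/.
Under (C)V(C), the unsyllabifiable consonants are /w/, /b/ (at most one coda consonant is licensed; onsets are limited to one consonant).
Deleting the stranded consonants removes /w/, /b/.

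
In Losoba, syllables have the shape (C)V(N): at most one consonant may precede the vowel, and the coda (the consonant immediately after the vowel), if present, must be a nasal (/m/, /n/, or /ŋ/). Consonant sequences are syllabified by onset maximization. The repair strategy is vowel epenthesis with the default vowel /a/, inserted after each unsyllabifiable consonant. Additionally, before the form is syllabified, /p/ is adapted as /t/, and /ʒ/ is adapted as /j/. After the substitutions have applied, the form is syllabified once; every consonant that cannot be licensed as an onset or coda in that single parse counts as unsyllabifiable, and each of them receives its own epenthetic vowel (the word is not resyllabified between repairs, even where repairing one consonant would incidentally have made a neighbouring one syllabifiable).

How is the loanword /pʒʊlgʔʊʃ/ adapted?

Substitution: /p/ → /t/, /ʒ/ → /j/, giving /tjʊlgʔʊʃ/.
The consonants /t/, /l/, /g/, /ʃ/ cannot be parsed into a legal (C)V(N) syllable (only a nasal (/m/, /n/, or /ŋ/) is licensed in coda position; onsets are limited to one consonant).
Inserting the epenthetic vowel yields /t/ → /ta/, /l/ → /la/, /g/ → /ga/, /ʃ/ → /ʃa/.

tajʊlagaʔʊʃa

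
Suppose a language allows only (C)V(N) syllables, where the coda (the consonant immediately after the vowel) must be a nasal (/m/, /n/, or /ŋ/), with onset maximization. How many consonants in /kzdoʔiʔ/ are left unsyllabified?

3

The consonants /k/, /z/, /ʔ/ cannot be parsed into a legal (C)V(N) syllable (only a nasal (/m/, /n/, or /ŋ/) is licensed in coda position; onsets are limited to one consonant).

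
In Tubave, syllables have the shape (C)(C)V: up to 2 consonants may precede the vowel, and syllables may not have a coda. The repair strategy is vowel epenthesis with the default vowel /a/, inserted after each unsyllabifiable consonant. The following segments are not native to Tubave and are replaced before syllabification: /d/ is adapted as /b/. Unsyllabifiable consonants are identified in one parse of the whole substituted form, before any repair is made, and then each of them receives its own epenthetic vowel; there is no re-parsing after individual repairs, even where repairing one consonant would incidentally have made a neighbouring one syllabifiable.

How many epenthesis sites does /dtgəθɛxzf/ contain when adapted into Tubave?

After substitution the input is /btgəθɛxzf/.
The unsyllabifiable consonants are /b/, /x/, /z/, /f/; each receives one epenthetic vowel.

4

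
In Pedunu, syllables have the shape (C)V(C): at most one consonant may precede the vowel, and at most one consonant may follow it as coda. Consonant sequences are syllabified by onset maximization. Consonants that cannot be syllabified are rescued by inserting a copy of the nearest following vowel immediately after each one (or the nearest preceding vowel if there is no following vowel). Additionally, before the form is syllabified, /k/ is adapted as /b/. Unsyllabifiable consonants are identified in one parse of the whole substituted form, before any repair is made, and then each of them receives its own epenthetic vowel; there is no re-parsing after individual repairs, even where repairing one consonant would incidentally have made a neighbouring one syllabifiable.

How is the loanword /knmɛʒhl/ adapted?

Substitution: /k/ → /b/, giving /bnmɛʒhl/.
The consonants /b/, /n/, /h/, /l/ cannot be parsed into a legal (C)V(C) syllable (at most one coda consonant is licensed; onsets are limited to one consonant).
Epenthesis after each stranded consonant: /b/ → /bɛ/, /n/ → /nɛ/, /h/ → /hɛ/, /l/ → /lɛ/.

bɛnɛmɛʒhɛlɛ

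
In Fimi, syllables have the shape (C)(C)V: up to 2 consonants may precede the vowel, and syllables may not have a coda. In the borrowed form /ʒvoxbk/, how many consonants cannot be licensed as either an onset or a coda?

3

The consonants /x/, /b/, /k/ cannot be parsed into a legal (C)(C)V syllable (no codas are permitted; onsets may contain at most 2 consonants).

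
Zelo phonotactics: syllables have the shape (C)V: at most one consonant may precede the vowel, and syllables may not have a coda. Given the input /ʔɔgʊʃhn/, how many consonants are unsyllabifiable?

Under (C)V, the unsyllabifiable consonants are /ʃ/, /h/, /n/ (no codas are permitted; onsets are limited to one consonant).

3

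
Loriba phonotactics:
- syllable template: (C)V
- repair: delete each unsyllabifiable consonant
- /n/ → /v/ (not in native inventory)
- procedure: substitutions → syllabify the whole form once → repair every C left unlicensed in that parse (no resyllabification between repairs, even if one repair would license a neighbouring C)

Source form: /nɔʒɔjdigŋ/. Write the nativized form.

Substitution: /n/ → /v/, giving /vɔʒɔjdigŋ/.
The consonants /j/, /g/, /ŋ/ cannot be parsed into a legal (C)V syllable (no codas are permitted; onsets are limited to one consonant).
Deletion applies to /j/, /g/, /ŋ/.

vɔʒɔdi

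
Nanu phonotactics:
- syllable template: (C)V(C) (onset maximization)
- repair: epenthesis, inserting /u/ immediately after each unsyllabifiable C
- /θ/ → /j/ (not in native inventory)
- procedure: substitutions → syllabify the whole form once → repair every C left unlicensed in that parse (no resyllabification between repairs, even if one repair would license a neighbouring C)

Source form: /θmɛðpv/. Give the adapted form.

Substitution: /θ/ → /j/, giving /jmɛðpv/.
Under (C)V(C), the unsyllabifiable consonants are /j/, /p/, /v/ (at most one coda consonant is licensed; onsets are limited to one consonant).
Epenthesis after each stranded consonant: /j/ → /ju/, /p/ → /pu/, /v/ → /vu/.

jumɛðpuvu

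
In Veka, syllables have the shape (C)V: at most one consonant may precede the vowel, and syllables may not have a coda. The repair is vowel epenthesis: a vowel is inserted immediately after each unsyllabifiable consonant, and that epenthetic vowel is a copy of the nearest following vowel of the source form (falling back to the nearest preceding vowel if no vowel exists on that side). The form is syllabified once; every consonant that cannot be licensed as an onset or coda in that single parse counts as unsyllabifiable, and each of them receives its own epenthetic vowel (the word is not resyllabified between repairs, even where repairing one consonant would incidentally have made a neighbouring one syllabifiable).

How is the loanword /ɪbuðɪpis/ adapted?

ɪbuðɪpisi

Syllabifying with onset maximization leaves /s/ stranded (no codas are permitted; onsets are limited to one consonant).
Inserting the epenthetic vowel yields /s/ → /si/.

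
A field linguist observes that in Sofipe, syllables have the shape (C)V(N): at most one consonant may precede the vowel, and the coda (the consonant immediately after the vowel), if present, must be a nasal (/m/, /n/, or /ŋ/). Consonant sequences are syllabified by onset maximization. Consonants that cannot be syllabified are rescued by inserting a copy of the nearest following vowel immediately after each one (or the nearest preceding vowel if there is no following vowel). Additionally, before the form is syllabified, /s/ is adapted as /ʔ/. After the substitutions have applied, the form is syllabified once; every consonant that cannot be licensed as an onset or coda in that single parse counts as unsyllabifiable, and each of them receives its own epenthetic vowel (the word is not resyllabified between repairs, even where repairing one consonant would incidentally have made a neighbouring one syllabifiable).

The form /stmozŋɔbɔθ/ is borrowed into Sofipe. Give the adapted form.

ʔotomozɔŋɔbɔθɔ

Substitution: /s/ → /ʔ/, giving /ʔtmozŋɔbɔθ/.
Under (C)V(N), the unsyllabifiable consonants are /ʔ/, /t/, /z/, /θ/ (only a nasal (/m/, /n/, or /ŋ/) is licensed in coda position; onsets are limited to one consonant).
Each unlicensed consonant becomes the onset of a new syllable: /ʔ/ → /ʔo/, /t/ → /to/, /z/ → /zɔ/, /θ/ → /θɔ/.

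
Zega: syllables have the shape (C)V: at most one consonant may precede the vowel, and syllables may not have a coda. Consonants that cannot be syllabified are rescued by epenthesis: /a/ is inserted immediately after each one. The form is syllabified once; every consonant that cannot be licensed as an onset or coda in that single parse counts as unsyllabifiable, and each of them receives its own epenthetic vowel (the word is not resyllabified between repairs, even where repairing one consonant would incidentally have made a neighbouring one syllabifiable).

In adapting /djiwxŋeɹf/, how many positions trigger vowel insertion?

The unsyllabifiable consonants are /d/, /w/, /x/, /ɹ/, /f/; each receives one epenthetic vowel.

5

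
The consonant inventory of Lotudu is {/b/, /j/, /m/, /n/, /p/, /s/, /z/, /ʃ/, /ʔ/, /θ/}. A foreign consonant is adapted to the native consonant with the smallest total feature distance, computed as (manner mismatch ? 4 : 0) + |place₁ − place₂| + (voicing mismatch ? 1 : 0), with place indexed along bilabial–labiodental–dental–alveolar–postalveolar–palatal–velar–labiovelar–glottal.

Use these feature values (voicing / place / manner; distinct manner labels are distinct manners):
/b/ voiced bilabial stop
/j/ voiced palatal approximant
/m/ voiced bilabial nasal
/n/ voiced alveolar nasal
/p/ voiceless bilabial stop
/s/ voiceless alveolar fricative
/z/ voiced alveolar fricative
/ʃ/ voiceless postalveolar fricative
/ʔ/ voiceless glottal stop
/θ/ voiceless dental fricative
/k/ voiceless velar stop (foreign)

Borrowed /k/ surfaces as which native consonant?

ʔ

/ʔ/ is closest: same manner (stop), place distance 2 (velar→glottal), same voicing; total 2. Next closest is /j/ at distance 6.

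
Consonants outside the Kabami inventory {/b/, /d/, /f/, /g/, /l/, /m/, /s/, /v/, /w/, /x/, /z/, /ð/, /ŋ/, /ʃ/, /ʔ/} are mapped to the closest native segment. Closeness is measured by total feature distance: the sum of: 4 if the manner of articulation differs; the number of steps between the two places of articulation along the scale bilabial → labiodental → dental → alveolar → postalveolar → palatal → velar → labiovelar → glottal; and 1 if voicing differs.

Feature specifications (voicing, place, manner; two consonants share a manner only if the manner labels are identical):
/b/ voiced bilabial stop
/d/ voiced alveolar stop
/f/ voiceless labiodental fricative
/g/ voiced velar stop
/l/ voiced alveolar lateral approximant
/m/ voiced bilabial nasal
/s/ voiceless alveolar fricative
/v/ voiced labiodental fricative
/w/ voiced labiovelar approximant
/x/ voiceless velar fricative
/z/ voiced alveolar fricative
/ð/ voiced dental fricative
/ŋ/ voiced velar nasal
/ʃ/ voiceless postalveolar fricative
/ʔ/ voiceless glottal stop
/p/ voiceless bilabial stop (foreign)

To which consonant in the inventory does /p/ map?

/b/ is closest: same manner (stop), place distance 0 (bilabial→bilabial), voicing differs (+1); total 1. Next closest is /d/ at distance 4.

b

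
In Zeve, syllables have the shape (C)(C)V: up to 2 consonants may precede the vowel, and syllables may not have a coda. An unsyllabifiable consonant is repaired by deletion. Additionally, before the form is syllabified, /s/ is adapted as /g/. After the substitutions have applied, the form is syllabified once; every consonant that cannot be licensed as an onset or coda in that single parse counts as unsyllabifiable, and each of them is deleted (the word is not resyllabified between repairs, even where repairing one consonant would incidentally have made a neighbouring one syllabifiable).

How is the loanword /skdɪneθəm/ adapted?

Substitution: /s/ → /g/, giving /gkdɪneθəm/.
Syllabifying with onset maximization leaves /g/, /m/ stranded (no codas are permitted; onsets may contain at most 2 consonants).
Deletion applies to /g/, /m/.

kdɪneθə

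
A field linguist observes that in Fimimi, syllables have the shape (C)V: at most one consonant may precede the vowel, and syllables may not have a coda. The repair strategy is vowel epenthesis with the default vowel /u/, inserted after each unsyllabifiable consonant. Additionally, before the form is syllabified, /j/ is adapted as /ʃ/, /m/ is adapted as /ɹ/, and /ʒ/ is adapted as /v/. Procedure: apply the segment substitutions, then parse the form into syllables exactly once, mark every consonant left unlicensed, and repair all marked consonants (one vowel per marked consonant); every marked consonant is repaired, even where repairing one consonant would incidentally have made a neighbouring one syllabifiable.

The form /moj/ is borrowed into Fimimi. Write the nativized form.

ɹoʃu

Substitution: /m/ → /ɹ/, /j/ → /ʃ/, giving /ɹoʃ/.
Syllabifying with onset maximization leaves /ʃ/ stranded (no codas are permitted; onsets are limited to one consonant).
Each unlicensed consonant becomes the onset of a new syllable: /ʃ/ → /ʃu/.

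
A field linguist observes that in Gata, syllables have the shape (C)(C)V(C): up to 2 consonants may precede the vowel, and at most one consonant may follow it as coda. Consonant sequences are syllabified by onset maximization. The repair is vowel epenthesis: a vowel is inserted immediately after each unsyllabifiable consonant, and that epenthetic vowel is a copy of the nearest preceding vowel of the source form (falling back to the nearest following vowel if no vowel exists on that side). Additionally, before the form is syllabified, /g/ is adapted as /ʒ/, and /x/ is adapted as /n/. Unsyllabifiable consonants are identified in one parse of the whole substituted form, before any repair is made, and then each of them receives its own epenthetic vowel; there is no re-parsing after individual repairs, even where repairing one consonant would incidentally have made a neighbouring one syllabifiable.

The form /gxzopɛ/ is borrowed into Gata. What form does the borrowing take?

Substitution: /g/ → /ʒ/, /x/ → /n/, giving /ʒnzopɛ/.
The consonants /ʒ/ cannot be parsed into a legal (C)(C)V(C) syllable (at most one coda consonant is licensed; onsets may contain at most 2 consonants).
Inserting the epenthetic vowel yields /ʒ/ → /ʒo/.

ʒonzopɛ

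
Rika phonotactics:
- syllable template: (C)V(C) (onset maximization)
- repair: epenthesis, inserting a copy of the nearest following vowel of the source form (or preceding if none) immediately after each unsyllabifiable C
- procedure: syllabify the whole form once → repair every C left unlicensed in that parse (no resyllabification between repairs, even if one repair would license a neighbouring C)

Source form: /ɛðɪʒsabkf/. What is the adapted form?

Syllabifying with onset maximization leaves /k/, /f/ stranded (at most one coda consonant is licensed; onsets are limited to one consonant).
Epenthesis after each stranded consonant: /k/ → /ka/, /f/ → /fa/.

ɛðɪʒsabkafa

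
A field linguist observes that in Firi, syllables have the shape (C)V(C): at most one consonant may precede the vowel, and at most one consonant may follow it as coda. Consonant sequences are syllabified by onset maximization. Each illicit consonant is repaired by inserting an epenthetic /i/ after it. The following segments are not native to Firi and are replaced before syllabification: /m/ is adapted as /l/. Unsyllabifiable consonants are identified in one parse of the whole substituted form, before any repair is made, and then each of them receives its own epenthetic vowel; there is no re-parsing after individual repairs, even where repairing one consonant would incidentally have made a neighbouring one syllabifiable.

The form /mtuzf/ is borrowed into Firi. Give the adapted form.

lituzfi

Substitution: /m/ → /l/, giving /ltuzf/.
Syllabifying with onset maximization leaves /l/, /f/ stranded (at most one coda consonant is licensed; onsets are limited to one consonant).
Epenthesis after each stranded consonant: /l/ → /li/, /f/ → /fi/.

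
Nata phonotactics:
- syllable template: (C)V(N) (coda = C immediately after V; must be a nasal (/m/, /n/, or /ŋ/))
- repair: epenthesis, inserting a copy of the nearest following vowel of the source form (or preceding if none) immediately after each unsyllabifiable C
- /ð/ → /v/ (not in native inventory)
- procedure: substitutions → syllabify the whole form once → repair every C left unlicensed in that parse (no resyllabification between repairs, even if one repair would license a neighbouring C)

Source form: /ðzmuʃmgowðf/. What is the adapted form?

vuzumuʃomogowovofo

Substitution: /ð/ → /v/, giving /vzmuʃmgowvf/.
Syllabifying with onset maximization leaves /v/, /z/, /ʃ/, /m/, /w/, /v/, /f/ stranded (only a nasal (/m/, /n/, or /ŋ/) is licensed in coda position; onsets are limited to one consonant).
Epenthesis after each stranded consonant: /v/ → /vu/, /z/ → /zu/, /ʃ/ → /ʃo/, /m/ → /mo/, /w/ → /wo/, /v/ → /vo/, /f/ → /fo/.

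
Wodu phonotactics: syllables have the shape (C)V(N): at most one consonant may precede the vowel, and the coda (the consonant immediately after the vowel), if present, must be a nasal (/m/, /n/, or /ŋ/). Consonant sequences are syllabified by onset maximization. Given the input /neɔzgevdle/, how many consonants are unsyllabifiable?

Under (C)V(N), the unsyllabifiable consonants are /z/, /v/, /d/ (only a nasal (/m/, /n/, or /ŋ/) is licensed in coda position; onsets are limited to one consonant).

3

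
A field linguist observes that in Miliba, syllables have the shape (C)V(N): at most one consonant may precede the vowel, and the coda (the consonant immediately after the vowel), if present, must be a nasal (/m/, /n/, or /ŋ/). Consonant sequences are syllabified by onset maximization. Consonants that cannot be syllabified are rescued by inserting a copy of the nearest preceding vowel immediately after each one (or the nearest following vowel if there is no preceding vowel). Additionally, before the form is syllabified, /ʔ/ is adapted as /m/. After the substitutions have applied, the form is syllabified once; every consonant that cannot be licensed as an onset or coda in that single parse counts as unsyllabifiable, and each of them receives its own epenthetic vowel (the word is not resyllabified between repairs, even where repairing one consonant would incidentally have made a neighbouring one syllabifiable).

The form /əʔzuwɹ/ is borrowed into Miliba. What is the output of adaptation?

əmzuwuɹu

Substitution: /ʔ/ → /m/, giving /əmzuwɹ/.
Under (C)V(N), the unsyllabifiable consonants are /w/, /ɹ/ (only a nasal (/m/, /n/, or /ŋ/) is licensed in coda position; onsets are limited to one consonant).
Epenthesis after each stranded consonant: /w/ → /wu/, /ɹ/ → /ɹu/.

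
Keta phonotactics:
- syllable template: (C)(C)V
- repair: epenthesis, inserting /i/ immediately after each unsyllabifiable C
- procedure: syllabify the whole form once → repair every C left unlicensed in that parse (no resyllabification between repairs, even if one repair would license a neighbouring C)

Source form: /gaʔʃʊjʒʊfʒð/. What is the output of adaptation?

gaʔʃʊjʒʊfiʒiði

Syllabifying with onset maximization leaves /f/, /ʒ/, /ð/ stranded (no codas are permitted; onsets may contain at most 2 consonants).
Each unlicensed consonant becomes the onset of a new syllable: /f/ → /fi/, /ʒ/ → /ʒi/, /ð/ → /ði/.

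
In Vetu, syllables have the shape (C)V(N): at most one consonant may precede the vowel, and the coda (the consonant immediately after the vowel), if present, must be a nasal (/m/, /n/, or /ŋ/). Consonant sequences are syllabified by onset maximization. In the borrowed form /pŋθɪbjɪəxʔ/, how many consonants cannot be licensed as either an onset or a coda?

5

The consonants /p/, /ŋ/, /b/, /x/, /ʔ/ cannot be parsed into a legal (C)V(N) syllable (only a nasal (/m/, /n/, or /ŋ/) is licensed in coda position; onsets are limited to one consonant).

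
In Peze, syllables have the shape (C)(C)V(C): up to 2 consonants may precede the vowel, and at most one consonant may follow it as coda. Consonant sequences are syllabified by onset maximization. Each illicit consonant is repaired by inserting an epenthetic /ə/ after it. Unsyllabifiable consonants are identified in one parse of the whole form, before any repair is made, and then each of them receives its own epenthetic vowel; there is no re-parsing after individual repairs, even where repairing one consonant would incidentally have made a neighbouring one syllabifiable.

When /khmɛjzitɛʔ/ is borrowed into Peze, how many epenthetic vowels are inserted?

1

The unsyllabifiable consonants are /k/; each receives one epenthetic vowel.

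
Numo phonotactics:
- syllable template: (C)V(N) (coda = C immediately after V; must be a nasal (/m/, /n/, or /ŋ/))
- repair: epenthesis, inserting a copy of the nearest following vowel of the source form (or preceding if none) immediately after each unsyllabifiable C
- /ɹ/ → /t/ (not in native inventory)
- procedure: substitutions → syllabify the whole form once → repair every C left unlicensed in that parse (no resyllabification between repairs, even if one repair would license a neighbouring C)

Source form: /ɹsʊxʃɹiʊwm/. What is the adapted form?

tʊsʊxiʃitiʊwʊmʊ

Substitution: /ɹ/ → /t/, giving /tsʊxʃtiʊwm/.
The consonants /t/, /x/, /ʃ/, /w/, /m/ cannot be parsed into a legal (C)V(N) syllable (only a nasal (/m/, /n/, or /ŋ/) is licensed in coda position; onsets are limited to one consonant).
Epenthesis after each stranded consonant: /t/ → /tʊ/, /x/ → /xi/, /ʃ/ → /ʃi/, /w/ → /wʊ/, /m/ → /mʊ/.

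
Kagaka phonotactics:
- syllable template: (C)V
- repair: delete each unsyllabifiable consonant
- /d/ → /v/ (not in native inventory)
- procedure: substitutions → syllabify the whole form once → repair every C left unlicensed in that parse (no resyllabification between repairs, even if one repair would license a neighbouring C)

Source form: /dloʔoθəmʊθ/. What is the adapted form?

loʔoθəmʊ

Substitution: /d/ → /v/, giving /vloʔoθəmʊθ/.
The consonants /v/, /θ/ cannot be parsed into a legal (C)V syllable (no codas are permitted; onsets are limited to one consonant).
Deleting the stranded consonants removes /v/, /θ/.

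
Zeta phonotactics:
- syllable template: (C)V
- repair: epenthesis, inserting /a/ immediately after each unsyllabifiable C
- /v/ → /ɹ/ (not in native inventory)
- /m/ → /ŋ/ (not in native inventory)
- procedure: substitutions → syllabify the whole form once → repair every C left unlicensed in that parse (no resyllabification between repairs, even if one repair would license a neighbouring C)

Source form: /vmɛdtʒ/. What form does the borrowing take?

ɹaŋɛdataʒa

Substitution: /v/ → /ɹ/, /m/ → /ŋ/, giving /ɹŋɛdtʒ/.
Under (C)V, the unsyllabifiable consonants are /ɹ/, /d/, /t/, /ʒ/ (no codas are permitted; onsets are limited to one consonant).
Each unlicensed consonant becomes the onset of a new syllable: /ɹ/ → /ɹa/, /d/ → /da/, /t/ → /ta/, /ʒ/ → /ʒa/.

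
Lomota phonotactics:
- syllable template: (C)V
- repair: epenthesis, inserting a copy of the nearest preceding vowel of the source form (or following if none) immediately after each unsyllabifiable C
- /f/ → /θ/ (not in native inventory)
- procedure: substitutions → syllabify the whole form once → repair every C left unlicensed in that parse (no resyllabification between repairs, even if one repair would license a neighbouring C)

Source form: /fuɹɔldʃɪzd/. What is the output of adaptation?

Substitution: /f/ → /θ/, giving /θuɹɔldʃɪzd/.
Syllabifying with onset maximization leaves /l/, /d/, /z/, /d/ stranded (no codas are permitted; onsets are limited to one consonant).
Epenthesis after each stranded consonant: /l/ → /lɔ/, /d/ → /dɔ/, /z/ → /zɪ/, /d/ → /dɪ/.

θuɹɔlɔdɔʃɪzɪdɪ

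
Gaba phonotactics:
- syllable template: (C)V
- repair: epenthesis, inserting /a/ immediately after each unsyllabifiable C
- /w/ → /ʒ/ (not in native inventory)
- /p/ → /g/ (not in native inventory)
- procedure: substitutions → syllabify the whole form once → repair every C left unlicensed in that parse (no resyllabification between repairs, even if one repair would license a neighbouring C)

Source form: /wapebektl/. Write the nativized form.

Substitution: /w/ → /ʒ/, /p/ → /g/, giving /ʒagebektl/.
The consonants /k/, /t/, /l/ cannot be parsed into a legal (C)V syllable (no codas are permitted; onsets are limited to one consonant).
Epenthesis after each stranded consonant: /k/ → /ka/, /t/ → /ta/, /l/ → /la/.

ʒagebekatala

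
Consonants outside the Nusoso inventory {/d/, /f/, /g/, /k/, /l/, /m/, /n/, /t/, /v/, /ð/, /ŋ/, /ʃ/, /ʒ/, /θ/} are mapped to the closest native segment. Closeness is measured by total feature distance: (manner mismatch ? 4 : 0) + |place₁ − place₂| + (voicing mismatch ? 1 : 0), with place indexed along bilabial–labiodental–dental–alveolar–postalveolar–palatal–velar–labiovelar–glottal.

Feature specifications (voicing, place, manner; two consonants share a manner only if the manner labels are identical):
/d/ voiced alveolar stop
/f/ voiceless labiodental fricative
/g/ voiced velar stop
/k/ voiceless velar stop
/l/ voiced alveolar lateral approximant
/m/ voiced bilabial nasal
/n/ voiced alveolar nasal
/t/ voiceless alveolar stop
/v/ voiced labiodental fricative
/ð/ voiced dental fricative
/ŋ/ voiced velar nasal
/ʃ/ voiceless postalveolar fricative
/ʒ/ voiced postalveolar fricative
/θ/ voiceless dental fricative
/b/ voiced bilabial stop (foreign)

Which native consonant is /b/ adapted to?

d

/d/ is closest: same manner (stop), place distance 3 (bilabial→alveolar), same voicing; total 3. Next closest is /m/ at distance 4.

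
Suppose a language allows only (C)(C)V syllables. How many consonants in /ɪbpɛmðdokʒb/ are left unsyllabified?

4

The consonants /m/, /k/, /ʒ/, /b/ cannot be parsed into a legal (C)(C)V syllable (no codas are permitted; onsets may contain at most 2 consonants).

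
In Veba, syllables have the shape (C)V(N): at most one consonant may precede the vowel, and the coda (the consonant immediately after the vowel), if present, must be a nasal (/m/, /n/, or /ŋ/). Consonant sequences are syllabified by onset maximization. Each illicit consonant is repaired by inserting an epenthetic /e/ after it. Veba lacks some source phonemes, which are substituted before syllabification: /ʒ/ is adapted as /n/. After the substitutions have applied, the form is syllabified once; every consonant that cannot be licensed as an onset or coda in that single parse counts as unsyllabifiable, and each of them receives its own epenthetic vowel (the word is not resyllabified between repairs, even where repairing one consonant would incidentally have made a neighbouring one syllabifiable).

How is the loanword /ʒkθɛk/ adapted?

nekeθɛke

Substitution: /ʒ/ → /n/, giving /nkθɛk/.
The consonants /n/, /k/, /k/ cannot be parsed into a legal (C)V(N) syllable (only a nasal (/m/, /n/, or /ŋ/) is licensed in coda position; onsets are limited to one consonant).
Epenthesis after each stranded consonant: /n/ → /ne/, /k/ → /ke/, /k/ → /ke/.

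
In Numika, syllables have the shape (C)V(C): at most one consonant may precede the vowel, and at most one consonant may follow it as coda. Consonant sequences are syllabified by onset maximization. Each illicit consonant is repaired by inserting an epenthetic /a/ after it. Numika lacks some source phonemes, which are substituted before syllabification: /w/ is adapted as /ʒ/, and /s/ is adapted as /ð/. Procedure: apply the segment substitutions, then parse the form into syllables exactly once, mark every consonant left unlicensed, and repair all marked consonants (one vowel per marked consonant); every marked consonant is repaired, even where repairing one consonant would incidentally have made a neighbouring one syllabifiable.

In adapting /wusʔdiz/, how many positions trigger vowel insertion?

1

After substitution the input is /ʒuðʔdiz/.
The unsyllabifiable consonants are /ʔ/; each receives one epenthetic vowel.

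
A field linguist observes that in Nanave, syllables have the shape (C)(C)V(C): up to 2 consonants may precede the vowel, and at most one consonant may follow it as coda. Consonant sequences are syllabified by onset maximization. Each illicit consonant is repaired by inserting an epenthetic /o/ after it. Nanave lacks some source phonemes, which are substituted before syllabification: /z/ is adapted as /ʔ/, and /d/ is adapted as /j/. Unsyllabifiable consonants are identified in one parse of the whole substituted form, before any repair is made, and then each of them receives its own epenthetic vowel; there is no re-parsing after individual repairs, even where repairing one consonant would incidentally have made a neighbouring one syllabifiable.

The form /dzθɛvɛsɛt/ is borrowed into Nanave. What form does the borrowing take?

Substitution: /d/ → /j/, /z/ → /ʔ/, giving /jʔθɛvɛsɛt/.
Under (C)(C)V(C), the unsyllabifiable consonants are /j/ (at most one coda consonant is licensed; onsets may contain at most 2 consonants).
Epenthesis after each stranded consonant: /j/ → /jo/.

joʔθɛvɛsɛt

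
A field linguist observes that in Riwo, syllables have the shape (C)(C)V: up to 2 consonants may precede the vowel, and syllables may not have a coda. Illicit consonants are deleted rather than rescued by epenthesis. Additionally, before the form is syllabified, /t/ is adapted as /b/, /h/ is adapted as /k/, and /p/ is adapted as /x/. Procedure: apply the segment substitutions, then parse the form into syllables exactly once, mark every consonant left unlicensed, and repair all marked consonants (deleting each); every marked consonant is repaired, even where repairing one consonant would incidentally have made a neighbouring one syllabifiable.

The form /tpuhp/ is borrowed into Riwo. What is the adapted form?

Substitution: /t/ → /b/, /p/ → /x/, /h/ → /k/, giving /bxukx/.
Syllabifying with onset maximization leaves /k/, /x/ stranded (no codas are permitted; onsets may contain at most 2 consonants).
Deleting the stranded consonants removes /k/, /x/.

bxu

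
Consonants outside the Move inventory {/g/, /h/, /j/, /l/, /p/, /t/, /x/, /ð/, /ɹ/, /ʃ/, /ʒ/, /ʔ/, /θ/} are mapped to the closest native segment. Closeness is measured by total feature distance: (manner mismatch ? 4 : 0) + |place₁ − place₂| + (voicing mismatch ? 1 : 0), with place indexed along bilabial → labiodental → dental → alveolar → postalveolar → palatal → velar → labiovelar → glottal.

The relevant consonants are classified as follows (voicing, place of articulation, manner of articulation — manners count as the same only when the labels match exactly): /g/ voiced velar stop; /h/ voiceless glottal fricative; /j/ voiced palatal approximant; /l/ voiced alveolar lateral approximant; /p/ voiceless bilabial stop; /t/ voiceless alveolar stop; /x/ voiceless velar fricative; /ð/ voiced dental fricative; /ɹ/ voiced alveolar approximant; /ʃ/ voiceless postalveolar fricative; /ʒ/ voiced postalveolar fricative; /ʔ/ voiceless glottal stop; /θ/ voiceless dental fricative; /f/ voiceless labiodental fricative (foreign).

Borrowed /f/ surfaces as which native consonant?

/θ/ is closest: same manner (fricative), place distance 1 (labiodental→dental), same voicing; total 1. Next closest is /ð/ at distance 2.

θ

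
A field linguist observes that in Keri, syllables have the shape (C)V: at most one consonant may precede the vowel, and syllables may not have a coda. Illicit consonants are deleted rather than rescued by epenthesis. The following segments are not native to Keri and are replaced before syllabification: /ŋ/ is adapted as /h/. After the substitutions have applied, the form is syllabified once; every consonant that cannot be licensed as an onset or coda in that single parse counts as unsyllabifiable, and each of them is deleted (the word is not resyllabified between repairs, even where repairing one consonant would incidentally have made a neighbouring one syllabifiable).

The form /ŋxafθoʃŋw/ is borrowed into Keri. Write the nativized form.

xaθo

Substitution: /ŋ/ → /h/, giving /hxafθoʃhw/.
Syllabifying with onset maximization leaves /h/, /f/, /ʃ/, /h/, /w/ stranded (no codas are permitted; onsets are limited to one consonant).
Each unlicensed consonant is deleted: /h/, /f/, /ʃ/, /h/, /w/.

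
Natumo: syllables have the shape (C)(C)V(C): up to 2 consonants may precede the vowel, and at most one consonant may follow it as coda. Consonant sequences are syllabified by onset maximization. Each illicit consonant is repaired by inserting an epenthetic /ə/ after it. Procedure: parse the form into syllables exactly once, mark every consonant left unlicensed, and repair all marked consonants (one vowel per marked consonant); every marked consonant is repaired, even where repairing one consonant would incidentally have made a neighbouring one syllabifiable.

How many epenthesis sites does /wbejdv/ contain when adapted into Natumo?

The unsyllabifiable consonants are /d/, /v/; each receives one epenthetic vowel.

2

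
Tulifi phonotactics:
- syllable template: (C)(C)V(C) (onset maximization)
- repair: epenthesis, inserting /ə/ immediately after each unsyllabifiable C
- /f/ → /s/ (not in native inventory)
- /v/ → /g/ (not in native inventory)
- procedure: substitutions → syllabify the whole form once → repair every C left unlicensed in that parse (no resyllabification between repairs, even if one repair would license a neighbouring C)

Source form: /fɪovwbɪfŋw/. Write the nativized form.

sɪogwbɪsŋəwə

Substitution: /f/ → /s/, /v/ → /g/, giving /sɪogwbɪsŋw/.
The consonants /ŋ/, /w/ cannot be parsed into a legal (C)(C)V(C) syllable (at most one coda consonant is licensed; onsets may contain at most 2 consonants).
Each unlicensed consonant becomes the onset of a new syllable: /ŋ/ → /ŋə/, /w/ → /wə/.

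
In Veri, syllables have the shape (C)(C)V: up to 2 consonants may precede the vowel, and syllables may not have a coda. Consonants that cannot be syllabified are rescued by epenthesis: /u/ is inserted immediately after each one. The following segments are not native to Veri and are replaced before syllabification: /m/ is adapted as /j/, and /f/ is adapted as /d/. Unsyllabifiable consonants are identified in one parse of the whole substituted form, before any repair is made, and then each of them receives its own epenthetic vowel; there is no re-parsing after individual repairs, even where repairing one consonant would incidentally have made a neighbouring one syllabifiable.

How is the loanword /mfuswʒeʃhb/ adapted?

jdusuwʒeʃuhubu

Substitution: /m/ → /j/, /f/ → /d/, giving /jduswʒeʃhb/.
Under (C)(C)V, the unsyllabifiable consonants are /s/, /ʃ/, /h/, /b/ (no codas are permitted; onsets may contain at most 2 consonants).
Each unlicensed consonant becomes the onset of a new syllable: /s/ → /su/, /ʃ/ → /ʃu/, /h/ → /hu/, /b/ → /bu/.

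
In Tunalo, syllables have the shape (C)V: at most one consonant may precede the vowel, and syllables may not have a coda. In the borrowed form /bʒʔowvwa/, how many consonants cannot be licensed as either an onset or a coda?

4

Under (C)V, the unsyllabifiable consonants are /b/, /ʒ/, /w/, /v/ (no codas are permitted; onsets are limited to one consonant).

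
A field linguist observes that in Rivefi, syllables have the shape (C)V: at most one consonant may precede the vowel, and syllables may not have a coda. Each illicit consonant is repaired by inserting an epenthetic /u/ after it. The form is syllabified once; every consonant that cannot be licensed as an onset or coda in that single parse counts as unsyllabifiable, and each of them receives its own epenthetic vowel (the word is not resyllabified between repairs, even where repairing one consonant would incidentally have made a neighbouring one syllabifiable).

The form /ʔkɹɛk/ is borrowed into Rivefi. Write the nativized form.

ʔukuɹɛku

Under (C)V, the unsyllabifiable consonants are /ʔ/, /k/, /k/ (no codas are permitted; onsets are limited to one consonant).
Each unlicensed consonant becomes the onset of a new syllable: /ʔ/ → /ʔu/, /k/ → /ku/, /k/ → /ku/.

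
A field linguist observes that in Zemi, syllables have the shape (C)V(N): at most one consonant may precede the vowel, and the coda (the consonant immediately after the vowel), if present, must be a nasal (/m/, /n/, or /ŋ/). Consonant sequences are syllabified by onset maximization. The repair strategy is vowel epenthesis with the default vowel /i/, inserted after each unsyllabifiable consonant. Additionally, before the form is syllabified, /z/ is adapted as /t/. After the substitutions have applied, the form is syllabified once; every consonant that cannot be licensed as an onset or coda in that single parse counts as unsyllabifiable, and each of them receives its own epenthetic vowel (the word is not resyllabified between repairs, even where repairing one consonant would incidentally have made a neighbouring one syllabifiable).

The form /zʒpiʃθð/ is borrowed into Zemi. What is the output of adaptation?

tiʒipiʃiθiði

Substitution: /z/ → /t/, giving /tʒpiʃθð/.
Syllabifying with onset maximization leaves /t/, /ʒ/, /ʃ/, /θ/, /ð/ stranded (only a nasal (/m/, /n/, or /ŋ/) is licensed in coda position; onsets are limited to one consonant).
Inserting the epenthetic vowel yields /t/ → /ti/, /ʒ/ → /ʒi/, /ʃ/ → /ʃi/, /θ/ → /θi/, /ð/ → /ði/.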